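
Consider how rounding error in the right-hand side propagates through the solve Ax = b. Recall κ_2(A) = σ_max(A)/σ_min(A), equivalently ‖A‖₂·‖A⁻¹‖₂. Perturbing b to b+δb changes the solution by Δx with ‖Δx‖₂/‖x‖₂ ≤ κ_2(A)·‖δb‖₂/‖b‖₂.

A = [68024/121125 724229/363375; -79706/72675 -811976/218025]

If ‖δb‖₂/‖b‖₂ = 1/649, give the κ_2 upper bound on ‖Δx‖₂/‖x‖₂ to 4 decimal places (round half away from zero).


AᵀA = [693673156/456890625 7132763176/1370671875; 7132763176/1370671875 73367454721/4112015625]; tr = 127376821/6579225, det = 58564/6579225
eigenvalues of AᵀA: λ = (tr ± √(tr²−4·det))/2 = 484/25, 121/263169
σ_max=√(484/25)=(22/5), σ_min=√(121/263169)=(11/513) → κ = 205.2000
perturbation bound = 205.2000·1/649 = 0.3162

0.3162


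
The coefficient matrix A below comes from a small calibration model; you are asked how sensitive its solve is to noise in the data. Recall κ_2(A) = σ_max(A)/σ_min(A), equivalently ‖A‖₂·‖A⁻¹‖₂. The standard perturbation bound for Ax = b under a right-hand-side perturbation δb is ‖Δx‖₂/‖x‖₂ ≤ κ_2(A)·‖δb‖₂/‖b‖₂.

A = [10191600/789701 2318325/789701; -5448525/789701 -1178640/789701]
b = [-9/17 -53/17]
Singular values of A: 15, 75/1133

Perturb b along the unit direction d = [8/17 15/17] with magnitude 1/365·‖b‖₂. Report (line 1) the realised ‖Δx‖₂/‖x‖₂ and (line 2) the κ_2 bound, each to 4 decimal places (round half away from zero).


0.0029
0.6208

largest singular value 15, smallest 75/1133
κ_2(A) = 15 / (75/1133) = 226.6000
perturbation bound = 226.6000·1/365 = 0.6208
solve Ax = b  →  x = [10.0133 -44.2000]
‖b‖ = 3.1623, ‖x‖ = 45.3200
δb = ε·‖b‖·d = [0.0041 0.0076]; solving A·Δx = δb gives ‖Δx‖ = 0.1309
relative error = 0.0029
so the bound overstates the realised error by a factor of ≈ 214.9719 (computed from the unrounded values)


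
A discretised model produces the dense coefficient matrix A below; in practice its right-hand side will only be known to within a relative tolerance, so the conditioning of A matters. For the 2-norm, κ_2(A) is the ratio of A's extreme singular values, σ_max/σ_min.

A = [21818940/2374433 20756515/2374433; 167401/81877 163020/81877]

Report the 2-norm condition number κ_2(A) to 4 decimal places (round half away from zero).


399.4000

AᵀA = [297224012761/3353915569 283067104320/3353915569; 283067104320/3353915569 269591271625/3353915569]; tr = 673977746/3988009, det = 714025/3988009
char-poly roots: 169 and 4225/3988009
κ_2(A) = √(λ_max/λ_min) = √(169 / (4225/3988009)) = 399.4000


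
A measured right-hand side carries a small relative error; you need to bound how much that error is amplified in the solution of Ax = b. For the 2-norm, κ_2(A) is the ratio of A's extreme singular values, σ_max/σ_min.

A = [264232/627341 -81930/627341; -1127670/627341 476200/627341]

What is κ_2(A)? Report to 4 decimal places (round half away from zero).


47.0800

M = AᵀA = [798012004/234120601 -332328960/234120601; -332328960/234120601 138892900/234120601]. tr(M)=5543816/1385329, det(M)=10000/1385329
solving λ² − 5543816/1385329·λ + 10000/1385329 = 0 gives λ = 4, 2500/1385329
κ_2(A) = √(λ_max/λ_min) = √(4 / (2500/1385329)) = 47.0800


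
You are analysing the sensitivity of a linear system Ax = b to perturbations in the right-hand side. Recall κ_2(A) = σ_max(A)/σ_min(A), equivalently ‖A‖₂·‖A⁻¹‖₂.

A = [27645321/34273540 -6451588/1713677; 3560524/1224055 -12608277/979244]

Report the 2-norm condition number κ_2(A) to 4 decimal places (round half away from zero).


334.3760

form AᵀA = [428131655935225/46987021765264 -118903389561000/2936688860329; -118903389561000/2936688860329 8455431600075625/46987021765264] with trace 2642344811425/13975913672 and determinant 142978515625/447229237504
λ_max, λ_min = (2642344811425/13975913672 ± √109089630008448485900625/3051971296362445681)/2 = 3025/16, 47265625/27951827344
so κ_2 = √((3025/16) / (47265625/27951827344)) = 334.3760


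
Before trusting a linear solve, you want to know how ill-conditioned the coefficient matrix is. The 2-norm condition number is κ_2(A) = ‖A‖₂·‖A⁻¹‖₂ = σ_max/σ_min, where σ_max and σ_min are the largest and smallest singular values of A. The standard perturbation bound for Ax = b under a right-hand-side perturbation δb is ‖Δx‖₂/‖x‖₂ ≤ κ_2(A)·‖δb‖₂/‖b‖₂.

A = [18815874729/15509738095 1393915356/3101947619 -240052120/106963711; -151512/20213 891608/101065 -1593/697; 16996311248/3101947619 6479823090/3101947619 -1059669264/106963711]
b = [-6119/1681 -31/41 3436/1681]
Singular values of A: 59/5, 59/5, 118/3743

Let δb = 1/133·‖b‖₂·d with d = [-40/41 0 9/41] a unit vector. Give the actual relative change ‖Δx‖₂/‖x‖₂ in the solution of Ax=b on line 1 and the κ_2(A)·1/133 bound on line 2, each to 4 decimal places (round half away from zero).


σ_max = 59/5, σ_min = 118/3743
κ_2(A) = (59/5) / (118/3743) = 374.3000
κ_2(A)·‖δb‖/‖b‖ = 2.8143
solve Ax = b  →  x = [77.2986 81.0407 59.6341]
2-norm of b is 4.2426; of x, 126.8814
re-solving with b+δb shifts x by Δx of norm 1.0119
relative error = 0.0080
so the bound overstates the realised error by a factor of ≈ 352.8936 (computed from the unrounded values)

0.0080
2.8143


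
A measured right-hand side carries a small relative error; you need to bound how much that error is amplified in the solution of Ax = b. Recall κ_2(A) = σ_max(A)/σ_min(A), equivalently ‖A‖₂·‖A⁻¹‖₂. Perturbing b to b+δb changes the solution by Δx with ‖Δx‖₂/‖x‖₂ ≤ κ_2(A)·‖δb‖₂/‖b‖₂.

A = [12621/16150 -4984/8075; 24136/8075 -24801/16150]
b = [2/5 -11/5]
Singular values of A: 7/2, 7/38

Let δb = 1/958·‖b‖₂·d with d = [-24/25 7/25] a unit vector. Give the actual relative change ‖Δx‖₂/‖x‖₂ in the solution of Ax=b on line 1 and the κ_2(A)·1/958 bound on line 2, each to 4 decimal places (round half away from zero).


0.0023
0.0198

largest singular value 7/2, smallest 7/38
κ = σ_max/σ_min = (7/2)/(7/38) = 19.0000
bound on ‖Δx‖/‖x‖: κ·ε = 19.0000·1/958 = 0.0198
solve Ax = b  →  x = [-3.0588 -4.5210]
‖b‖₂ = 2.2361 and ‖x‖₂ = 5.4586
Δx = A⁻¹·δb where δb = 1/958·2.2361·d; ‖Δx‖ = 0.0127
realised ‖Δx‖/‖x‖ = 0.0023
realised/bound (from unrounded values) ≈ 0.1170


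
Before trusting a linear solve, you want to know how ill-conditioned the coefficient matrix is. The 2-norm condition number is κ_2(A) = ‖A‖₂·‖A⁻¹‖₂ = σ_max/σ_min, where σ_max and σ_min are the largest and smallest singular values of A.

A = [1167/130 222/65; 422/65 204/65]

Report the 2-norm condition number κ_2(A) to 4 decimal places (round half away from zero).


AᵀA = [82969/676 8625/169; 8625/169 3636/169]; tr = 577/4, det = 36
char-poly roots: 144 and 1/4
κ_2(A) = √(λ_max/λ_min) = √(144 / (1/4)) = 24.0000

24.0000


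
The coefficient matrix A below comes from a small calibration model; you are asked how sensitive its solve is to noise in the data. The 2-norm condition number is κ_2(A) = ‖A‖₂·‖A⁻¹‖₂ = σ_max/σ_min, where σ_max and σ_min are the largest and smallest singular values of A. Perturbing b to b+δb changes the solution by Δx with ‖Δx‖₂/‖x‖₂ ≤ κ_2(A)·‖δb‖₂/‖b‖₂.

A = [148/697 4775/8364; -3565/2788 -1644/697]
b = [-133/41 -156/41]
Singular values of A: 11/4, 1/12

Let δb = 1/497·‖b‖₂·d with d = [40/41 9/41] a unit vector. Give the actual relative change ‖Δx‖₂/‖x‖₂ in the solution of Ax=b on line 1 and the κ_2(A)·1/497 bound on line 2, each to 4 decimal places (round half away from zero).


largest singular value 11/4, smallest 1/12
κ = σ_max/σ_min = (11/4)/(1/12) = 33.0000
κ_2(A)·‖δb‖/‖b‖ = 0.0664
solve Ax = b  →  x = [42.8663 -21.6257]
2-norm of b is 5.0000; of x, 48.0124
δb = ε·‖b‖·d = [0.0098 0.0022]; solving A·Δx = δb gives ‖Δx‖ = 0.1207
realised ‖Δx‖/‖x‖ = 0.0025
tightness: 0.0025 against a bound of 0.0664 (unrounded ratio ≈ 0.0379)

0.0025
0.0664


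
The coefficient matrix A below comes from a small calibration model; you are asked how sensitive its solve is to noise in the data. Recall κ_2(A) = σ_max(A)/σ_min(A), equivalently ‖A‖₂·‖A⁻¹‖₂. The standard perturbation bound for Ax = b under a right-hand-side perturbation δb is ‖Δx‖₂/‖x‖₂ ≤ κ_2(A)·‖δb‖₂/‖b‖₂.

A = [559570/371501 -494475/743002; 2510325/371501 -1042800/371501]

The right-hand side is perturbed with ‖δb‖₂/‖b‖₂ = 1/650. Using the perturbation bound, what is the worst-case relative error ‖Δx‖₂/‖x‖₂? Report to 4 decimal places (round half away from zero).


0.3217

M = AᵀA = [3935068525/82101721 -1639567875/82101721; -1639567875/82101721 2733035625/328406884]. tr(M)=109309525/1943236, det(M)=140625/1943236
solving λ² − 109309525/1943236·λ + 140625/1943236 = 0 gives λ = 225/4, 625/485809
κ = σ_max/σ_min = (15/2)/(25/697) = 209.1000
bound on ‖Δx‖/‖x‖: κ·ε = 209.1000·1/650 = 0.3217


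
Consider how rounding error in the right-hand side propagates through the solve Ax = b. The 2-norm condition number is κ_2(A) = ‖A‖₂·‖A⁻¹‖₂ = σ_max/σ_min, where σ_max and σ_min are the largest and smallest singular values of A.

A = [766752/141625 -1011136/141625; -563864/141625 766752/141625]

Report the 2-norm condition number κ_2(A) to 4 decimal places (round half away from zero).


141.6250

form AᵀA = [1449361984/32092225 -386443008/6418445; -386443008/6418445 2576487424/32092225] with trace 4025849408/32092225 and determinant 629407744/802305625
solving λ² − 4025849408/32092225·λ + 629407744/802305625 = 0 gives λ = 3136/25, 200704/32092225
κ = σ_max/σ_min = (56/5)/(448/5665) = 141.6250


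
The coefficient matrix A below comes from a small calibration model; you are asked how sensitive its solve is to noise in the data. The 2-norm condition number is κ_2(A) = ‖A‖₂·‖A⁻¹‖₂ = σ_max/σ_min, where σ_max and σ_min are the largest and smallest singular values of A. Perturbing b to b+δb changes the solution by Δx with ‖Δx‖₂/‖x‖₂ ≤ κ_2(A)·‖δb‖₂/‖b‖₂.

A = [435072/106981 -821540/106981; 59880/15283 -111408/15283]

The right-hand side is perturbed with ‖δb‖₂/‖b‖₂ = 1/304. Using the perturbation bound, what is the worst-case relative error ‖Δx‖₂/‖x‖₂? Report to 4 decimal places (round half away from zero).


form AᵀA = [433986624/13608721 -813690240/13608721; -813690240/13608721 1525687696/13608721] with trace 6780880/47089 and determinant 9216/47089
char-poly roots: 144 and 64/47089
σ_max=√144=12, σ_min=√(64/47089)=(8/217) → κ = 325.5000
κ_2(A)·‖δb‖/‖b‖ = 1.0707

1.0707


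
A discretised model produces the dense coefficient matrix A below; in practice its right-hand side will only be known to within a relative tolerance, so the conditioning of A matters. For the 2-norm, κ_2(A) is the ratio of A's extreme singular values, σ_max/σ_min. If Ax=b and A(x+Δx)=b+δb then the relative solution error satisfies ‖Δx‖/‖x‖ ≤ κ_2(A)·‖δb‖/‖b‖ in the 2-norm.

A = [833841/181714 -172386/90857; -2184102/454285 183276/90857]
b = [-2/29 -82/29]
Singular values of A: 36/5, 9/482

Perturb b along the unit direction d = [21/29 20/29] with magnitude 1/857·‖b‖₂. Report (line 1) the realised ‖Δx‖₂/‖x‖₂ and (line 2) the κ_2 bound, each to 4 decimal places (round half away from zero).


0.0017
0.4499

σ_max = 36/5, σ_min = 9/482
condition number: (36/5) ÷ (9/482) = 385.6000
κ_2(A)·‖δb‖/‖b‖ = 0.4499
solve Ax = b  →  x = [-40.9402 -98.9786]
2-norm of b is 2.8284; of x, 107.1115
δb = ε·‖b‖·d = [0.0024 0.0023]; solving A·Δx = δb gives ‖Δx‖ = 0.1768
dividing the unrounded norms, ‖Δx‖/‖x‖ = 0.0017
tightness: 0.0017 against a bound of 0.4499 (unrounded ratio ≈ 0.0037)


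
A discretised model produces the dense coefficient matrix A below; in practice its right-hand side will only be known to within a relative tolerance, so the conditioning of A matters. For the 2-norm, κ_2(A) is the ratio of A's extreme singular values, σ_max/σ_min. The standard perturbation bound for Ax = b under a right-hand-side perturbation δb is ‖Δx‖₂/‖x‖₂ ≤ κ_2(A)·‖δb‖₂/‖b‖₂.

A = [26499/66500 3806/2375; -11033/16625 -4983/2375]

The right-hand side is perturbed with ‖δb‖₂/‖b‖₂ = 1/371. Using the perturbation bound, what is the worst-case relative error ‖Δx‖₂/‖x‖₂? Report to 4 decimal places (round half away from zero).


0.0896

AᵀA = [105993217/176890000 6415299/3158750; 6415299/3158750 1572637/225625]; tr = 2142305/283024, det = 14641/283024
char-poly roots: 121/16 and 121/17689
σ_max=√(121/16)=(11/4), σ_min=√(121/17689)=(11/133) → κ = 33.2500
worst-case relative error ≤ 33.2500 × 1/371 = 0.0896


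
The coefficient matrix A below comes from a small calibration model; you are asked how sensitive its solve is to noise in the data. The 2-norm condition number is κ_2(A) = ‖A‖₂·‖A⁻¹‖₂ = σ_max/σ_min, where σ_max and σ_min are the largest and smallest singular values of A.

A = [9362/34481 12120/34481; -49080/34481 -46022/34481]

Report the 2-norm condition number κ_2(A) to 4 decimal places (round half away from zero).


29.0000

AᵀA = [1485124/707281 1411200/707281; 1411200/707281 1347364/707281]; tr = 3368/841, det = 16/841
solving λ² − 3368/841·λ + 16/841 = 0 gives λ = 4, 4/841
κ_2(A) = √(λ_max/λ_min) = √(4 / (4/841)) = 29.0000


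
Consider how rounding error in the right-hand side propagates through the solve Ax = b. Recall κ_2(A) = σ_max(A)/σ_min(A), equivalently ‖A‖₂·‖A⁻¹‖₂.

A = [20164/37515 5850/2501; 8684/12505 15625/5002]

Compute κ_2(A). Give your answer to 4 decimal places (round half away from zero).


form AᵀA = [43411744/56295009 21432710/6255001; 21432710/6255001 381030625/25020004] with trace 2143321/133956 and determinant 100/33489
char-poly roots: 16 and 25/133956
κ = σ_max/σ_min = 4/(5/366) = 292.8000

292.8000


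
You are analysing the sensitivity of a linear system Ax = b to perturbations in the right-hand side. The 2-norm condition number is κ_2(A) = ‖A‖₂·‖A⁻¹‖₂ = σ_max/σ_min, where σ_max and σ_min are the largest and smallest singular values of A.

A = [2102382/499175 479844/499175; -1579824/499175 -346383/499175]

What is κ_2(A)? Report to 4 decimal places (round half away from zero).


243.5000

M = AᵀA = [276634157796/9967027225 2489663304/398681089; 2489663304/398681089 14009257881/9967027225]. tr(M)=172899117/5929225, det(M)=2125764/148230625
eigenvalues of AᵀA: λ = (tr ± √(tr²−4·det))/2 = 729/25, 2916/5929225
κ = σ_max/σ_min = (27/5)/(54/2435) = 243.5000


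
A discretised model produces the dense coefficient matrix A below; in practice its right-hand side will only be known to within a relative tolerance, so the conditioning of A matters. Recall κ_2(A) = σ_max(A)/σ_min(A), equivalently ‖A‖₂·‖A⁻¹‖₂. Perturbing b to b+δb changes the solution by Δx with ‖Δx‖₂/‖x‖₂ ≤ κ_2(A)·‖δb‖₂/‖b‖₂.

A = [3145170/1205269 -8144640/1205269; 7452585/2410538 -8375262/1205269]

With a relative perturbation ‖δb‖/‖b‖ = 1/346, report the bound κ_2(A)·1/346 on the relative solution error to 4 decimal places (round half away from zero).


0.1155

M = AᵀA = [113090844825/6909266884 -67568315535/1727316721; -67568315535/1727316721 162283203684/1727316721]. tr(M)=4510199169/40883236, det(M)=77792400/10220809
solving λ² − 4510199169/40883236·λ + 77792400/10220809 = 0 gives λ = 441/4, 705600/10220809
κ_2(A) = √(λ_max/λ_min) = √((441/4) / (705600/10220809)) = 39.9625
perturbation bound = 39.9625·1/346 = 0.1155


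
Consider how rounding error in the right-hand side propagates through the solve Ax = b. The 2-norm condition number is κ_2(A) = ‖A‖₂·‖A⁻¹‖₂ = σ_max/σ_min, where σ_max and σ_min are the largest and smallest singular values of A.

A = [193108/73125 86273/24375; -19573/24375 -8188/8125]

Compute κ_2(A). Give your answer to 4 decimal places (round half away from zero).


M = AᵀA = [65181793/8555625 28963808/2851875; 28963808/2851875 12874273/950625]. tr(M)=1448402/68445, det(M)=279841/8555625
eigenvalues of AᵀA: λ = (tr ± √(tr²−4·det))/2 = 529/25, 529/342225
κ = σ_max/σ_min = (23/5)/(23/585) = 117.0000

117.0000


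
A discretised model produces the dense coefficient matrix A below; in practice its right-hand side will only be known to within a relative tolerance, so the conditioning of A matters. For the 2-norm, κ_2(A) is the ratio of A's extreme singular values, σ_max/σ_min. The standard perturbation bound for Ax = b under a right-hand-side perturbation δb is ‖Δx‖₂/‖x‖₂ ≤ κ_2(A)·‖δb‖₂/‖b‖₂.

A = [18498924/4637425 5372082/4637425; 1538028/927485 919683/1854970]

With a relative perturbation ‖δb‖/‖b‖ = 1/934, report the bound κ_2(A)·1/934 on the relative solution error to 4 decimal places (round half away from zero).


form AᵀA = [2374842854304/127252725625 692656592922/127252725625; 692656592922/127252725625 808180358409/509010902500] with trace 16492082841/814417444 and determinant 656100/203604361
λ_max, λ_min = (16492082841/814417444 ± √271980247005846496881/663275773091493136)/2 = 81/4, 32400/203604361
κ_2(A) = √(λ_max/λ_min) = √((81/4) / (32400/203604361)) = 356.7250
perturbation bound = 356.7250·1/934 = 0.3819

0.3819


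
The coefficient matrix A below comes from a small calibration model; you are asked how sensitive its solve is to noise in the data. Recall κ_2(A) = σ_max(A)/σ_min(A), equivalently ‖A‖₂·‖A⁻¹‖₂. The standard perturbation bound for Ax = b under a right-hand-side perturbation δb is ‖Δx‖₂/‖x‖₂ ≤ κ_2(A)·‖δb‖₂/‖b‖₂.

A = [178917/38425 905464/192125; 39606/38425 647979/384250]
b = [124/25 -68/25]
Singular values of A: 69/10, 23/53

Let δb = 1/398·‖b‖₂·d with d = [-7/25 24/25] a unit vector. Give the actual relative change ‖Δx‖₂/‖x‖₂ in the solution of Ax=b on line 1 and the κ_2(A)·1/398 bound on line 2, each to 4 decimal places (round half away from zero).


0.0035
0.0399

largest singular value 69/10, smallest 23/53
κ = σ_max/σ_min = (69/10)/(23/53) = 15.9000
κ_2(A)·‖δb‖/‖b‖ = 0.0399
solve Ax = b  →  x = [7.0745 -5.9370]
‖b‖₂ = 5.6569 and ‖x‖₂ = 9.2356
with δb = [-0.0040 0.0136], A·Δx = δb → ‖Δx‖ = 0.0328
relative error = 0.0035
tightness: 0.0035 against a bound of 0.0399 (unrounded ratio ≈ 0.0888)


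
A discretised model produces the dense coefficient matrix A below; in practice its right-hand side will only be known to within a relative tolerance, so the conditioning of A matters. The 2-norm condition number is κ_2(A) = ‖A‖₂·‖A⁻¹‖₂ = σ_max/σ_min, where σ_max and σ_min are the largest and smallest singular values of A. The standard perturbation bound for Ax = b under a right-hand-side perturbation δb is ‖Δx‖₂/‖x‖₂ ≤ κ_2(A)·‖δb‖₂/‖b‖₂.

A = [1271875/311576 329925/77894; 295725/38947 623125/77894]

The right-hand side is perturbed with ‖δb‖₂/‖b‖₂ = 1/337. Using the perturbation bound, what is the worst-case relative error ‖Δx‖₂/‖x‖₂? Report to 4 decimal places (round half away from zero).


0.9377

AᵀA = [24964275625/335915584 6552984375/83978896; 6552984375/83978896 860095625/10497362]; tr = 62410625/399424, det = 390625/1597696
char-poly roots: 625/4 and 625/399424
σ_max=√(625/4)=(25/2), σ_min=√(625/399424)=(25/632) → κ = 316.0000
bound on ‖Δx‖/‖x‖: κ·ε = 316.0000·1/337 = 0.9377


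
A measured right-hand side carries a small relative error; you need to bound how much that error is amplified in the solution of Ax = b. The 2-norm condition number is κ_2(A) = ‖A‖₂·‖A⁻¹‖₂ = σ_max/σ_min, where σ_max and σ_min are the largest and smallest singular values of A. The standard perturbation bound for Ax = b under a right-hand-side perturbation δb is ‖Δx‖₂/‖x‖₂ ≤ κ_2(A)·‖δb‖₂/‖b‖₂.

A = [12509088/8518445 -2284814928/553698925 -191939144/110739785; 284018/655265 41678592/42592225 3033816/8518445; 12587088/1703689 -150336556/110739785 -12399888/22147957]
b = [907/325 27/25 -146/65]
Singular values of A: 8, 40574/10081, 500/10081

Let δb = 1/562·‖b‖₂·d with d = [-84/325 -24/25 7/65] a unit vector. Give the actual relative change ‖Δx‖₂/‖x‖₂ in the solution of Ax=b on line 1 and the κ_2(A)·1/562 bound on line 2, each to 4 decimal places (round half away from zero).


0.0033
0.2870

from the listed singular values, σ₁ = 8, σ_n = 500/10081
κ = σ_max/σ_min = 8/(500/10081) = 161.2960
perturbation bound = 161.2960·1/562 = 0.2870
solve Ax = b  →  x = [-0.4021 14.9185 -37.4683]
2-norm of b is 3.7417; of x, 40.3311
Δx = A⁻¹·δb where δb = 1/562·3.7417·d; ‖Δx‖ = 0.1342
realised ‖Δx‖/‖x‖ = 0.0033
realised/bound (from unrounded values) ≈ 0.0116


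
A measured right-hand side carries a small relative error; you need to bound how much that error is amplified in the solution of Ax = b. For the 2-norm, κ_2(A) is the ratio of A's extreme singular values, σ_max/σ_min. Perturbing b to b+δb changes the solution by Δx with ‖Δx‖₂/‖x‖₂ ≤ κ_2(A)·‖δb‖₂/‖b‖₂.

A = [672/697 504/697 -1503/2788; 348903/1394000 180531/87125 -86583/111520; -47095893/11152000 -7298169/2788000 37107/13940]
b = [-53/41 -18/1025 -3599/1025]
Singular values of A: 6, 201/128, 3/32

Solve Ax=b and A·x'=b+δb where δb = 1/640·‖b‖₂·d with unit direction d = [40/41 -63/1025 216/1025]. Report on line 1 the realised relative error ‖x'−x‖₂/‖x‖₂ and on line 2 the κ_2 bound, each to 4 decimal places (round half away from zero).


0.0029
0.1000

σ_max = 6, σ_min = 3/32
κ_2(A) = 6 / (3/32) = 64.0000
bound on ‖Δx‖/‖x‖: κ·ε = 64.0000·1/640 = 0.1000
solve Ax = b  →  x = [-7.2963 -6.2683 -19.0588]
2-norm of b is 3.7417; of x, 21.3487
with δb = [0.0057 -0.0004 0.0012], A·Δx = δb → ‖Δx‖ = 0.0624
relative error = 0.0029
tightness: 0.0029 against a bound of 0.1000 (unrounded ratio ≈ 0.0292)


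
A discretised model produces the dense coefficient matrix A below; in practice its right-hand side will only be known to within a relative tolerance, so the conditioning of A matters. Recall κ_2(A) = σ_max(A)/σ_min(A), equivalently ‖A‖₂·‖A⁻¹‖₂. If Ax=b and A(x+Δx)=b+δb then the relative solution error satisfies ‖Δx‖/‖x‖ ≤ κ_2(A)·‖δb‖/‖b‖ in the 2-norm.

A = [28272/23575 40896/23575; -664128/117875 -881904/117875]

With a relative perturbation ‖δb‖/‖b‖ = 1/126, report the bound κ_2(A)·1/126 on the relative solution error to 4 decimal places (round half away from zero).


M = AᵀA = [274270464/8265625 365617152/8265625; 365617152/8265625 487547136/8265625]. tr(M)=30472704/330625, det(M)=5308416/8265625
eigenvalues of AᵀA: λ = (tr ± √(tr²−4·det))/2 = 2304/25, 2304/330625
κ_2(A) = √(λ_max/λ_min) = √((2304/25) / (2304/330625)) = 115.0000
worst-case relative error ≤ 115.0000 × 1/126 = 0.9127

0.9127


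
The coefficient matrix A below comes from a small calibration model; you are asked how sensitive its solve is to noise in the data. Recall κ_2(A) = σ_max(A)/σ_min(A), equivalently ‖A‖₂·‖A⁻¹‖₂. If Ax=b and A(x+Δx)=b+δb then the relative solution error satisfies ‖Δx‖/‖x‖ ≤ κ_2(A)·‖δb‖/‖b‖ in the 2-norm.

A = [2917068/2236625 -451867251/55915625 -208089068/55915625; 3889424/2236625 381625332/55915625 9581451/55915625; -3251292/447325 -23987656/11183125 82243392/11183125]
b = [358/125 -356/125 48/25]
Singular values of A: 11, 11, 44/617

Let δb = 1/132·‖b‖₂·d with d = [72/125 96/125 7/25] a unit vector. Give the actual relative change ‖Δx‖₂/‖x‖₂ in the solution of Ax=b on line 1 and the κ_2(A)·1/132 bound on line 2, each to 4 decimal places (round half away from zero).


from the listed singular values, σ₁ = 11, σ_n = 44/617
κ_2(A) = 11 / (44/617) = 154.2500
worst-case relative error ≤ 154.2500 × 1/132 = 1.1686
solve Ax = b  →  x = [-0.1254 -0.3860 0.0246]
2-norm of b is 4.4721; of x, 0.4066
δb = ε·‖b‖·d = [0.0195 0.0260 0.0095]; solving A·Δx = δb gives ‖Δx‖ = 0.4751
dividing the unrounded norms, ‖Δx‖/‖x‖ = 1.1686
realised/bound = 1 exactly: the bound is attained for this b and d

1.1686
1.1686


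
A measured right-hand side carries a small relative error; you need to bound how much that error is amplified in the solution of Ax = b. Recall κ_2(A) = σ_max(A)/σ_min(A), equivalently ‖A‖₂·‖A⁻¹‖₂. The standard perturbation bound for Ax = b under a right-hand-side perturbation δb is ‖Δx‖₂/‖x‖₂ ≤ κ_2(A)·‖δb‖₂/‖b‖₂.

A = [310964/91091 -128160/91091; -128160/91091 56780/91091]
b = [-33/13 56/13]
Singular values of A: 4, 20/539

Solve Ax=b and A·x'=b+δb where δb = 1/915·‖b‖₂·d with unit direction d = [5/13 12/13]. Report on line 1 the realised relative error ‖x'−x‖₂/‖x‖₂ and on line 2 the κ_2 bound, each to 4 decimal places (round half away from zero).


0.0018
0.1178

largest singular value 4, smallest 20/539
κ_2(A) = 4 / (20/539) = 107.8000
worst-case relative error ≤ 107.8000 × 1/915 = 0.1178
solve Ax = b  →  x = [30.1731 75.0154]
‖b‖₂ = 5.0000 and ‖x‖₂ = 80.8562
with δb = [0.0021 0.0050], A·Δx = δb → ‖Δx‖ = 0.1473
relative error = 0.0018
tightness: 0.0018 against a bound of 0.1178 (unrounded ratio ≈ 0.0155)


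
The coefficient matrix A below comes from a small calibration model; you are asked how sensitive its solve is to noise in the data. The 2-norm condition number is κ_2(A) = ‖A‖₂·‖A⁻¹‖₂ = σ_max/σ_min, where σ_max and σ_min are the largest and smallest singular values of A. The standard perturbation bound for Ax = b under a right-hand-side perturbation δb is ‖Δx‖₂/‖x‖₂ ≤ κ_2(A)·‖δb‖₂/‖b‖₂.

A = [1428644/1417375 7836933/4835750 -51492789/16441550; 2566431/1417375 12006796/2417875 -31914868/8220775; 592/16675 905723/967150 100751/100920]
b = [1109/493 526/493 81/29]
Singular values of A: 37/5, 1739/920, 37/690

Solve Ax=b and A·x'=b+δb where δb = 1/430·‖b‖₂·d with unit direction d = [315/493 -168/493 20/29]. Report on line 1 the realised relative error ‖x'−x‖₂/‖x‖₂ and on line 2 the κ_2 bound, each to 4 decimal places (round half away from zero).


from the listed singular values, σ₁ = 37/5, σ_n = 37/690
κ_2(A) = (37/5) / (37/690) = 138.0000
bound on ‖Δx‖/‖x‖: κ·ε = 138.0000·1/430 = 0.3209
solve Ax = b  →  x = [53.7838 -10.7908 11.0075]
2-norm of b is 3.7417; of x, 55.9491
Δx = A⁻¹·δb where δb = 1/430·3.7417·d; ‖Δx‖ = 0.1623
dividing the unrounded norms, ‖Δx‖/‖x‖ = 0.0029
realised/bound (from unrounded values) ≈ 0.0090

0.0029
0.3209


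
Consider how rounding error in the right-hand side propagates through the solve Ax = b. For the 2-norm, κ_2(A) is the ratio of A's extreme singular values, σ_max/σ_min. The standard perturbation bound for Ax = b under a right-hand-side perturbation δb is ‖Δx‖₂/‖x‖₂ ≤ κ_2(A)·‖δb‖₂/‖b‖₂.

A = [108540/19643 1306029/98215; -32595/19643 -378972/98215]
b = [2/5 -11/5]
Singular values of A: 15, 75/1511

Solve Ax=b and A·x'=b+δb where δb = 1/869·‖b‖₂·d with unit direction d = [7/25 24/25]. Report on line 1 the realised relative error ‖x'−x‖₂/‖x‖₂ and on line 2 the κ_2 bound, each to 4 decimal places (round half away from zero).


0.0013
0.3478

σ_max = 15, σ_min = 75/1511
condition number: 15 ÷ (75/1511) = 302.2000
κ_2(A)·‖δb‖/‖b‖ = 0.3478
solve Ax = b  →  x = [37.2195 -15.4359]
‖b‖₂ = 2.2361 and ‖x‖₂ = 40.2934
with δb = [0.0007 0.0025], A·Δx = δb → ‖Δx‖ = 0.0518
relative error = 0.0013
tightness: 0.0013 against a bound of 0.3478 (unrounded ratio ≈ 0.0037)


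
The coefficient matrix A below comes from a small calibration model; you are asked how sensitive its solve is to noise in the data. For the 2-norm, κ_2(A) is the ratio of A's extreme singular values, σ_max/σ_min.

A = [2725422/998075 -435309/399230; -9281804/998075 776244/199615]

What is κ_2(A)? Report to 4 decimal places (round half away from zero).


AᵀA = [149727696916/1593845929 -62385160215/1593845929; -62385160215/1593845929 103988516625/6375383716]; tr = 4159167481/37724164, det = 2160900/9431041
char-poly roots: 441/4 and 19600/9431041
κ = σ_max/σ_min = (21/2)/(140/3071) = 230.3250

230.3250


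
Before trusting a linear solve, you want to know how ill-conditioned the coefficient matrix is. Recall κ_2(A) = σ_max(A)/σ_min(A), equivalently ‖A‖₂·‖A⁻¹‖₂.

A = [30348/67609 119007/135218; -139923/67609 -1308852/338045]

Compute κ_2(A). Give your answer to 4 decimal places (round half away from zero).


AᵀA = [12194793/2719201 114317406/13596005; 114317406/13596005 4286996361/271920100]; tr = 19053549/940900, det = 6561/940900
char-poly roots: 81/4 and 81/235225
so κ_2 = √((81/4) / (81/235225)) = 242.5000

242.5000


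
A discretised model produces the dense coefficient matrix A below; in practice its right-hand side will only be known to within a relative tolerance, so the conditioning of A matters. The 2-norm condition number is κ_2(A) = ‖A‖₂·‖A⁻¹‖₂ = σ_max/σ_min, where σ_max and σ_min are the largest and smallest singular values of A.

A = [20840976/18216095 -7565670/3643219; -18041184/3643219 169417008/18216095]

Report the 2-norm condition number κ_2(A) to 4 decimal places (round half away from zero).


326.6875

form AᵀA = [5099020989696/197398047025 -1912051969632/39479609405; -1912051969632/39479609405 17925702952644/197398047025] with trace 15934065012/136607645 and determinant 2176782336/17075955625
char-poly roots: 2916/25 and 746496/683038225
so κ_2 = √((2916/25) / (746496/683038225)) = 326.6875


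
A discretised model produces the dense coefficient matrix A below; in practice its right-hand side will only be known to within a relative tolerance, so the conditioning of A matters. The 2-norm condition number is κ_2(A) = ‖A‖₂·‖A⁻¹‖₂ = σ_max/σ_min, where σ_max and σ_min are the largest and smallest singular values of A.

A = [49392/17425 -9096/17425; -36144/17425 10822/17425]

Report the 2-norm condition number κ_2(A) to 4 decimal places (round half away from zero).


form AᵀA = [149838336/12145225 -1344672/485809; -1344672/485809 7994116/12145225] with trace 93892/7225 and determinant 82944/180625
solving λ² − 93892/7225·λ + 82944/180625 = 0 gives λ = 324/25, 256/7225
σ_max=√(324/25)=(18/5), σ_min=√(256/7225)=(16/85) → κ = 19.1250

19.1250


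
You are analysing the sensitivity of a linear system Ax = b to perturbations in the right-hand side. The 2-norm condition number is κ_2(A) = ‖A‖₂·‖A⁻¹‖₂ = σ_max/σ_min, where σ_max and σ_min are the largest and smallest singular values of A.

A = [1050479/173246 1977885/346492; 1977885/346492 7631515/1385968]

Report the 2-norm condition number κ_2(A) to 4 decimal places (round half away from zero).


164.8000

AᵀA = [9900182629/142754704 37712333295/571018816; 37712333295/571018816 143677153825/2284075264]; tr = 359191529/2715904, det = 6996025/10863616
eigenvalues of AᵀA: λ = (tr ± √(tr²−4·det))/2 = 529/4, 13225/2715904
σ_max=√(529/4)=(23/2), σ_min=√(13225/2715904)=(115/1648) → κ = 164.8000


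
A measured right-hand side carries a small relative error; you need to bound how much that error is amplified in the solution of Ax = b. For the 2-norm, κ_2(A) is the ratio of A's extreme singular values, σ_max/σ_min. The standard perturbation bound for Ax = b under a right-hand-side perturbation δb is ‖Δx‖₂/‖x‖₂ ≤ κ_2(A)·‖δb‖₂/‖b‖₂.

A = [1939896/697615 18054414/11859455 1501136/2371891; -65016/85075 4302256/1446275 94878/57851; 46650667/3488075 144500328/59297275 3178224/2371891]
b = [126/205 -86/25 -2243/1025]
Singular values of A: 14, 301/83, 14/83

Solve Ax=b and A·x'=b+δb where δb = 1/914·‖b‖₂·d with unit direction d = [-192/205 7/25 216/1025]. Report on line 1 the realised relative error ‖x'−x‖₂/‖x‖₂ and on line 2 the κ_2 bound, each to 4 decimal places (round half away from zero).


0.0022
0.0908

from the listed singular values, σ₁ = 14, σ_n = 14/83
condition number: 14 ÷ (14/83) = 83.0000
κ_2(A)·‖δb‖/‖b‖ = 0.0908
solve Ax = b  →  x = [0.0422 4.8400 -10.8567]
‖b‖₂ = 4.1231 and ‖x‖₂ = 11.8868
with δb = [-0.0042 0.0013 0.0010], A·Δx = δb → ‖Δx‖ = 0.0267
realised ‖Δx‖/‖x‖ = 0.0022
so the bound overstates the realised error by a factor of ≈ 40.3617 (computed from the unrounded values)


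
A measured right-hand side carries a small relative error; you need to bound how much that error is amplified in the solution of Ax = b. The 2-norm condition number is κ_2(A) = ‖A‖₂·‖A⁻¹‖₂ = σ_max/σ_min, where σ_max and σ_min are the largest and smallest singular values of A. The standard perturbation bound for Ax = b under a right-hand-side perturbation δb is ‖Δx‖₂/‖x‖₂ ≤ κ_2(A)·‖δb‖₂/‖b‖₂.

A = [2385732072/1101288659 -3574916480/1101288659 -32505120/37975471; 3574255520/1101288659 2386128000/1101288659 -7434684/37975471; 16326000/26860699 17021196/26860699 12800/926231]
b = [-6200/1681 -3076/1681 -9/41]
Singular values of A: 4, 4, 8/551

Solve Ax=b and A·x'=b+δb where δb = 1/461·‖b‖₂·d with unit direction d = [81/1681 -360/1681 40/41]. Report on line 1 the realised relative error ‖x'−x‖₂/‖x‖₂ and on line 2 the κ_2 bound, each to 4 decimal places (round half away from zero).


0.5976
0.5976

largest singular value 4, smallest 8/551
κ_2(A) = 4 / (8/551) = 275.5000
worst-case relative error ≤ 275.5000 × 1/461 = 0.5976
solve Ax = b  →  x = [-0.8789 0.4918 0.2195]
2-norm of b is 4.1231; of x, 1.0308
re-solving with b+δb shifts x by Δx of norm 0.6160
realised ‖Δx‖/‖x‖ = 0.5976
tightness: 0.5976 against a bound of 0.5976; the bound is attained (ratio 1)


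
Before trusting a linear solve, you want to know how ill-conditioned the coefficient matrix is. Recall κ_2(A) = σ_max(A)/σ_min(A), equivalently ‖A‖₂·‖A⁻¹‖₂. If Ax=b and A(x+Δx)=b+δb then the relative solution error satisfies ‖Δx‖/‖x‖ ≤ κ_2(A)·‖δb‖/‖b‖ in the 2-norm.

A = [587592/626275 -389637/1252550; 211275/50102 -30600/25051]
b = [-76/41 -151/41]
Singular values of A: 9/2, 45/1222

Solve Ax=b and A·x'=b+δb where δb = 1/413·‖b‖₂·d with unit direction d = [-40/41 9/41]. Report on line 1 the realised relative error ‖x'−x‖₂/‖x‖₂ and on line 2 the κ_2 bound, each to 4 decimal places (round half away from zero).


largest singular value 9/2, smallest 45/1222
κ_2(A) = (9/2) / (45/1222) = 122.2000
worst-case relative error ≤ 122.2000 × 1/413 = 0.2959
solve Ax = b  →  x = [6.7502 26.3182]
‖b‖₂ = 4.1231 and ‖x‖₂ = 27.1701
Δx = A⁻¹·δb where δb = 1/413·4.1231·d; ‖Δx‖ = 0.2711
realised ‖Δx‖/‖x‖ = 0.0100
so the bound overstates the realised error by a factor of ≈ 29.6537 (computed from the unrounded values)

0.0100
0.2959


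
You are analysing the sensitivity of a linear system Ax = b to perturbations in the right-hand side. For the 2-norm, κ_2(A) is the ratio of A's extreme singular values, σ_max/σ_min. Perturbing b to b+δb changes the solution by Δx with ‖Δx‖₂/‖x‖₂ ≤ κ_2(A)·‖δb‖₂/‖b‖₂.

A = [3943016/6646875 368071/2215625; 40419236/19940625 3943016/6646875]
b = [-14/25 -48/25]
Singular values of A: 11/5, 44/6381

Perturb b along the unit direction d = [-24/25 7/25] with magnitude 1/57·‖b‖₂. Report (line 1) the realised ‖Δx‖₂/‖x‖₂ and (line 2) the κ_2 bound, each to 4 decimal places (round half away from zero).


σ_max = 11/5, σ_min = 44/6381
κ_2(A) = (11/5) / (44/6381) = 319.0500
κ_2(A)·‖δb‖/‖b‖ = 5.5974
solve Ax = b  →  x = [-0.8727 -0.2545]
‖b‖ = 2.0000, ‖x‖ = 0.9091
with δb = [-0.0337 0.0098], A·Δx = δb → ‖Δx‖ = 5.0885
dividing the unrounded norms, ‖Δx‖/‖x‖ = 5.5974
tightness: 5.5974 against a bound of 5.5974; the bound is attained (ratio 1)

5.5974
5.5974


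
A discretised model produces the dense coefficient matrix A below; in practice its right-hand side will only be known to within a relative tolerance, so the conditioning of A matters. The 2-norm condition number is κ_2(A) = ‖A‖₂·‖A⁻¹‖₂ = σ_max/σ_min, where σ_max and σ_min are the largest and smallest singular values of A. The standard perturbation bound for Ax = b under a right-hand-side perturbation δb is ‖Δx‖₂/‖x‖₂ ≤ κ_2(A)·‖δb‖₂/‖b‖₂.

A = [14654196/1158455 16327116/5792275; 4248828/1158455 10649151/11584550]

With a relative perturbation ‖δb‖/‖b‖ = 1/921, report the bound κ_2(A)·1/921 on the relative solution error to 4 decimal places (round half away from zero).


0.1534

AᵀA = [9311919991200/53680719481 2095071707610/53680719481; 2095071707610/53680719481 1887525255249/214722877924]; tr = 23280907329/127735204, det = 53144100/31933801
eigenvalues of AᵀA: λ = (tr ± √(tr²−4·det))/2 = 729/4, 291600/31933801
κ = σ_max/σ_min = (27/2)/(540/5651) = 141.2750
κ_2(A)·‖δb‖/‖b‖ = 0.1534


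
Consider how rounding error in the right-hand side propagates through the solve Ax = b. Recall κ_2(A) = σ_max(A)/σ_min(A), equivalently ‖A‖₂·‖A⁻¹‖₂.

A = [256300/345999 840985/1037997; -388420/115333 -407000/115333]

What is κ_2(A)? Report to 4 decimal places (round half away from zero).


218.2500

form AᵀA = [846829600/71216721 2667395500/213650163; 2667395500/213650163 8402632225/640950489] with trace 19053625/762129 and determinant 10000/762129
eigenvalues of AᵀA: λ = (tr ± √(tr²−4·det))/2 = 25, 400/762129
κ_2(A) = √(λ_max/λ_min) = √(25 / (400/762129)) = 218.2500


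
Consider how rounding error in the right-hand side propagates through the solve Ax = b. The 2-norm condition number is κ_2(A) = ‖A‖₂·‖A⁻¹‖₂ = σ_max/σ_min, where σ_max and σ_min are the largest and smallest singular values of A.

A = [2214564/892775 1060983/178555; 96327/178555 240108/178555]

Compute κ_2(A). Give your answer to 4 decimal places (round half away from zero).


335.0000

M = AᵀA = [3055482441/474150625 1466543232/94830125; 1466543232/94830125 703948113/18966025]. tr(M)=122214114/2805625, det(M)=1185921/70140625
eigenvalues of AᵀA: λ = (tr ± √(tr²−4·det))/2 = 1089/25, 1089/2805625
κ = σ_max/σ_min = (33/5)/(33/1675) = 335.0000


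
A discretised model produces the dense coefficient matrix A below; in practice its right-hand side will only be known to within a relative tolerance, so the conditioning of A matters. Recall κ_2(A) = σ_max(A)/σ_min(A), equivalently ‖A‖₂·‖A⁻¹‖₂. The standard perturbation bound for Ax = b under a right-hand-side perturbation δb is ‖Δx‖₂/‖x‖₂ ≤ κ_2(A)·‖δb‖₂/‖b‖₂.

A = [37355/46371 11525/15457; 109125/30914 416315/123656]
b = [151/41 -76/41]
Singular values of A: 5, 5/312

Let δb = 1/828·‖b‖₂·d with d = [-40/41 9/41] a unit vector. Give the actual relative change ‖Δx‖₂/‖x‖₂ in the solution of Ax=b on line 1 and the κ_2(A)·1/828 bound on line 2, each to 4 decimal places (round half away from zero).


from the listed singular values, σ₁ = 5, σ_n = 5/312
κ_2(A) = 5 / (5/312) = 312.0000
worst-case relative error ≤ 312.0000 × 1/828 = 0.3768
solve Ax = b  →  x = [171.9931 -180.8828]
‖b‖ = 4.1231, ‖x‖ = 249.6001
δb = ε·‖b‖·d = [-0.0049 0.0011]; solving A·Δx = δb gives ‖Δx‖ = 0.3107
realised ‖Δx‖/‖x‖ = 0.0012
realised/bound (from unrounded values) ≈ 0.0033

0.0012
0.3768
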